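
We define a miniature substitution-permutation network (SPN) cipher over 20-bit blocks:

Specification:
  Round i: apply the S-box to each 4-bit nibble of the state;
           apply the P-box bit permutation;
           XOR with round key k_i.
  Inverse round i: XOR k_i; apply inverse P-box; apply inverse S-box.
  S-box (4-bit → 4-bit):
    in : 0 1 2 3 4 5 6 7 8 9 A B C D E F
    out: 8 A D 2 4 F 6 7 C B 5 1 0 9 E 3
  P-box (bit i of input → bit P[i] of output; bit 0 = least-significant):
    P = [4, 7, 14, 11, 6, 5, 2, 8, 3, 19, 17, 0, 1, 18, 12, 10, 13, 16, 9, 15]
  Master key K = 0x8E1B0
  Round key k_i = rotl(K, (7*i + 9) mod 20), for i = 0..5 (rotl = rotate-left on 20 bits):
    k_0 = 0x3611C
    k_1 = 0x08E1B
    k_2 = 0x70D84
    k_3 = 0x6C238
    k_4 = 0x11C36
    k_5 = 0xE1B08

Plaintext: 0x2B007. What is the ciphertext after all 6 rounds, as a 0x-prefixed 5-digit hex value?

s_0 = plaintext = 0x2B007
s_1 = Round(s_0, k_0) = 0x3828F
s_2 = Round(s_1, k_1) = 0x39B86
s_3 = Round(s_2, k_2) = 0x2480A
s_4 = Round(s_3, k_3) = 0x43129
s_5 = Round(s_4, k_4) = 0xD17E3
s_6 = Round(s_5, k_5) = 0x0BEA4

0x0BEA4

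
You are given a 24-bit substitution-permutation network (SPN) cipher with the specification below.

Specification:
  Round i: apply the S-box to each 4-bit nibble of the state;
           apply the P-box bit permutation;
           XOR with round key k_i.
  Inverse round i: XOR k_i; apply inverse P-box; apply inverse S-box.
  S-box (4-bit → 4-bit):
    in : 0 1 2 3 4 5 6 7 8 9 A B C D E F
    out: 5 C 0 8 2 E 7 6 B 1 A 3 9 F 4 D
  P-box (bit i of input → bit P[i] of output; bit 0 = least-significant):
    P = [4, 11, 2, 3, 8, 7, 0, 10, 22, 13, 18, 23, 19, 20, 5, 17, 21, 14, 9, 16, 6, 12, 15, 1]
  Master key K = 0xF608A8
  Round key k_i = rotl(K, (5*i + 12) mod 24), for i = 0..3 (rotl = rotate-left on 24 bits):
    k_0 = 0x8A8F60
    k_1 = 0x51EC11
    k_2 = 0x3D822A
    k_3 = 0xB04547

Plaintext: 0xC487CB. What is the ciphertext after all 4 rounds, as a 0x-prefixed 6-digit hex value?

0xF6CBCB

s_0 = plaintext = 0xC487CB
s_1 = Round(s_0, k_0) = 0x94E232
s_2 = Round(s_1, k_1) = 0x51A871
s_3 = Round(s_2, k_2) = 0xEE30A5
s_4 = Round(s_3, k_3) = 0xF6CBCB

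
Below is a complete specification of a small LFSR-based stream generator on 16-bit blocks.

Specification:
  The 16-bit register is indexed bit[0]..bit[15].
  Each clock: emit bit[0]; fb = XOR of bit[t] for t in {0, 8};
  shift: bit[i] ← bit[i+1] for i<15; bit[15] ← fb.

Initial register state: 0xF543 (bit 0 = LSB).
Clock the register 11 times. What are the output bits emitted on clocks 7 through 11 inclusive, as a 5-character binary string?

reg_0 = 0xF543
clock 1: out=1, reg = 0x7AA1
clock 2: out=1, reg = 0xBD50
clock 3: out=0, reg = 0xDEA8
clock 4: out=0, reg = 0x6F54
clock 5: out=0, reg = 0xB7AA
clock 6: out=0, reg = 0xDBD5
clock 7: out=1, reg = 0x6DEA
clock 8: out=0, reg = 0xB6F5
clock 9: out=1, reg = 0xDB7A
clock 10: out=0, reg = 0xEDBD
clock 11: out=1, reg = 0x76DE

10101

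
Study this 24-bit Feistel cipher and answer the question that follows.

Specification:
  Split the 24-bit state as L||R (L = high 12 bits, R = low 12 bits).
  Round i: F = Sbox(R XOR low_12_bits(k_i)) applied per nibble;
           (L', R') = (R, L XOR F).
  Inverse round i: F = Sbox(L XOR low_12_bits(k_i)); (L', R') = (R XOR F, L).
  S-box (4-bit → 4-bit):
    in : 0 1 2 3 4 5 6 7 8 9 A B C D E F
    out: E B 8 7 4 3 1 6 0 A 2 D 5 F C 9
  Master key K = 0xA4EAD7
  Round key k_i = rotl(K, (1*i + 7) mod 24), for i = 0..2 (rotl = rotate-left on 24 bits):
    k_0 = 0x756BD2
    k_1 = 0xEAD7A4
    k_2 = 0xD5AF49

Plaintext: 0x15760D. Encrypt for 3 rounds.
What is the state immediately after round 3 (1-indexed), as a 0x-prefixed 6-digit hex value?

s_0 = plaintext = 0x15760D
s_1 = Round(s_0, k_0) = 0x60DEAE
s_2 = Round(s_1, k_1) = 0xEAECEF
s_3 = Round(s_2, k_2) = 0xCEF98F

0xCEF98F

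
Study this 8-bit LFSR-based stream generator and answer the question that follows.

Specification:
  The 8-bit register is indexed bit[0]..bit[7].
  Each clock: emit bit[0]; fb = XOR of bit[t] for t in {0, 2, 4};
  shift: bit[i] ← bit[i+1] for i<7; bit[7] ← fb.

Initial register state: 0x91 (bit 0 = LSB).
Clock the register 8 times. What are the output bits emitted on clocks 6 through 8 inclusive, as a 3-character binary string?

reg_0 = 0x91
clock 1: out=1, reg = 0x48
clock 2: out=0, reg = 0x24
clock 3: out=0, reg = 0x92
clock 4: out=0, reg = 0xC9
clock 5: out=1, reg = 0xE4
clock 6: out=0, reg = 0xF2
clock 7: out=0, reg = 0xF9
clock 8: out=1, reg = 0x7C

001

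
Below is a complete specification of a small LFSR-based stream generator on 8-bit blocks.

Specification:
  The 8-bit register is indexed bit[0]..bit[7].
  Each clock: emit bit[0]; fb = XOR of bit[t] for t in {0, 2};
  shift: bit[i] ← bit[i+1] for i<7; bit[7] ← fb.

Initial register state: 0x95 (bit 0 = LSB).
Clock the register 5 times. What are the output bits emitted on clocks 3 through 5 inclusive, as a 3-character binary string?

reg_0 = 0x95
clock 1: out=1, reg = 0x4A
clock 2: out=0, reg = 0x25
clock 3: out=1, reg = 0x12
clock 4: out=0, reg = 0x09
clock 5: out=1, reg = 0x84

101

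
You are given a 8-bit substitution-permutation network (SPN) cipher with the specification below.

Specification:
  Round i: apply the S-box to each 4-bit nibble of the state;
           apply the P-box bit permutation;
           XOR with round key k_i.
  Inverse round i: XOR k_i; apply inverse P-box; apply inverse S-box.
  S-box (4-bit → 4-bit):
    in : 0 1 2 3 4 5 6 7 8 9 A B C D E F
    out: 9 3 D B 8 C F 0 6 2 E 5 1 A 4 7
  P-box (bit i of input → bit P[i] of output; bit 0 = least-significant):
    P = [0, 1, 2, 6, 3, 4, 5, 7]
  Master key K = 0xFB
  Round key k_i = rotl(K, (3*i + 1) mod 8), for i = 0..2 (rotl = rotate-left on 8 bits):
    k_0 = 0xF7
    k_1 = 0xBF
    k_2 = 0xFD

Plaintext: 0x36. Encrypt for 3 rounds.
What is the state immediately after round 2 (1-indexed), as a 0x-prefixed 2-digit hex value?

0x11

s_0 = plaintext = 0x36
s_1 = Round(s_0, k_0) = 0x28
s_2 = Round(s_1, k_1) = 0x11
s_3 = Round(s_2, k_2) = 0xE6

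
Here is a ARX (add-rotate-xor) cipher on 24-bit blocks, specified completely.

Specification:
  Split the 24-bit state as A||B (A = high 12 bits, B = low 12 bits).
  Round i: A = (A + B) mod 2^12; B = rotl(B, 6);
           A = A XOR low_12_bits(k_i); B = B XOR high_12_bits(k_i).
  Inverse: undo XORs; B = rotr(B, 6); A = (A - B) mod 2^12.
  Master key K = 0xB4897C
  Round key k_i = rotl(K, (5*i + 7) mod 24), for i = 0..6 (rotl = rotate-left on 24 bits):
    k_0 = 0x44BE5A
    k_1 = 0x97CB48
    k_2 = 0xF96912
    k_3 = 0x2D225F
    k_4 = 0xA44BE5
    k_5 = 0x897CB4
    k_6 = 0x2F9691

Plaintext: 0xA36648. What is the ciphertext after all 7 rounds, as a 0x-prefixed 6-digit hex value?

s_0 = plaintext = 0xA36648
s_1 = Round(s_0, k_0) = 0xE24652
s_2 = Round(s_1, k_1) = 0xF3EDE5
s_3 = Round(s_2, k_2) = 0x4316E1
s_4 = Round(s_3, k_3) = 0x94DA89
s_5 = Round(s_4, k_4) = 0x83382E
s_6 = Round(s_5, k_5) = 0xCD5337
s_7 = Round(s_6, k_6) = 0x69DF35

0x69DF35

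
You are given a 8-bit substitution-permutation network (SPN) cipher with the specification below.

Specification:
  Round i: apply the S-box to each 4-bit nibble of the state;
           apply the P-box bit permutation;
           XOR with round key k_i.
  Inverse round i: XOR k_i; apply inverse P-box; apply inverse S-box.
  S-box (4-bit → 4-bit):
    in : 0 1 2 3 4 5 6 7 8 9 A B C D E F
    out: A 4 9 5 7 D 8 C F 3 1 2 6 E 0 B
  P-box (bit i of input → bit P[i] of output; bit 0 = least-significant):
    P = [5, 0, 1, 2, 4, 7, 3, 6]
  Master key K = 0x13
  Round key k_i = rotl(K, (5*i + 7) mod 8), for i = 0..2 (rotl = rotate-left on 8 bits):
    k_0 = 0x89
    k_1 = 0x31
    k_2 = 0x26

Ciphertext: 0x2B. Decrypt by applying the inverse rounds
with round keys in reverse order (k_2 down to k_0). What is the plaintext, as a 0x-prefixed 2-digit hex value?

s_0 = ciphertext = 0x2B
s_1 = InvRound(s_0, k_2) = 0x10
s_2 = InvRound(s_1, k_1) = 0xE9
s_3 = InvRound(s_2, k_0) = 0x6A

0x6A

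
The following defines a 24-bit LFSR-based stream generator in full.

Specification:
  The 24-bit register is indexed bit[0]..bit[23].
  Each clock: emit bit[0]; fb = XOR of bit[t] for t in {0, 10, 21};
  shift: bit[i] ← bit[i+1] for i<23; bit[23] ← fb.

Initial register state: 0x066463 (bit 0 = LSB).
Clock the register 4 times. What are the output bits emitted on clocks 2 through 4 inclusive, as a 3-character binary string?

100

reg_0 = 0x066463
clock 1: out=1, reg = 0x033231
clock 2: out=1, reg = 0x819918
clock 3: out=0, reg = 0x40CC8C
clock 4: out=0, reg = 0xA06646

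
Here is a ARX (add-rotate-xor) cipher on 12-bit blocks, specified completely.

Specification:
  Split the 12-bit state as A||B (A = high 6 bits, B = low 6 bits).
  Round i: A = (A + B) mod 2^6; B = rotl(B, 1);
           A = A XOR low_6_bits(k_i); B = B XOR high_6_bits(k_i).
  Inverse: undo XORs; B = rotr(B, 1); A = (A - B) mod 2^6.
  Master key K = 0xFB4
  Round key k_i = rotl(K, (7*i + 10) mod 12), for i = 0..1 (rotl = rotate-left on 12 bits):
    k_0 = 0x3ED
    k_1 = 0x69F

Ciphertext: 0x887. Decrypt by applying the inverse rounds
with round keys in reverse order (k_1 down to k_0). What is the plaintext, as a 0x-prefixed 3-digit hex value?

0xCB0

s_0 = ciphertext = 0x887
s_1 = InvRound(s_0, k_1) = 0x3EE
s_2 = InvRound(s_1, k_0) = 0xCB0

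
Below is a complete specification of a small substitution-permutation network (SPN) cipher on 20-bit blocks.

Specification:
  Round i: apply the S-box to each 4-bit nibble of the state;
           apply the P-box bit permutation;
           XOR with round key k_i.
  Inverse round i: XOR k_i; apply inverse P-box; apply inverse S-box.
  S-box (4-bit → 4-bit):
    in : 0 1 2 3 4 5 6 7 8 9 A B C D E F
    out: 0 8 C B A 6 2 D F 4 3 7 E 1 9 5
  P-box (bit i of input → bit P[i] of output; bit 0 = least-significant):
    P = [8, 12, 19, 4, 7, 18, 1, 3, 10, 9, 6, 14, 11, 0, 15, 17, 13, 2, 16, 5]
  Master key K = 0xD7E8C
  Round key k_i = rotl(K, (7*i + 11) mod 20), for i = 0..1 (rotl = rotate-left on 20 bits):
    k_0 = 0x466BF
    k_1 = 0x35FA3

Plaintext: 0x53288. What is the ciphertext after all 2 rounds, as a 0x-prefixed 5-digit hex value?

0x473E6

s_0 = plaintext = 0x53288
s_1 = Round(s_0, k_0) = 0xB3F60
s_2 = Round(s_1, k_1) = 0x473E6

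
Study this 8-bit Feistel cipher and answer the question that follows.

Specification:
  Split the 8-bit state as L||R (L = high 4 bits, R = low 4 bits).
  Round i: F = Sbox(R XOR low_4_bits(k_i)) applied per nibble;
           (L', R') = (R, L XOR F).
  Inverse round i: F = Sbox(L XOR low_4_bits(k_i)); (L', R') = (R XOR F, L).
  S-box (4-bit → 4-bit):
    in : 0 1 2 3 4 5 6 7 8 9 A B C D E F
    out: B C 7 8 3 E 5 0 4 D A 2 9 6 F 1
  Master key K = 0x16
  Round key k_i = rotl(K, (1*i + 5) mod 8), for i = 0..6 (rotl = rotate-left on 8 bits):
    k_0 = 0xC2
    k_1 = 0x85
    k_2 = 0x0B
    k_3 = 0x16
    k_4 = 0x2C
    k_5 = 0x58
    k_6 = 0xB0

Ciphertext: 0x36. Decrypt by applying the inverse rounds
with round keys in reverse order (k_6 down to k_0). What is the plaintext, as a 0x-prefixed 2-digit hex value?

s_0 = ciphertext = 0x36
s_1 = InvRound(s_0, k_6) = 0xE3
s_2 = InvRound(s_1, k_5) = 0x6E
s_3 = InvRound(s_2, k_4) = 0x46
s_4 = InvRound(s_3, k_3) = 0x14
s_5 = InvRound(s_4, k_2) = 0xE1
s_6 = InvRound(s_5, k_1) = 0x3E
s_7 = InvRound(s_6, k_0) = 0x23

0x23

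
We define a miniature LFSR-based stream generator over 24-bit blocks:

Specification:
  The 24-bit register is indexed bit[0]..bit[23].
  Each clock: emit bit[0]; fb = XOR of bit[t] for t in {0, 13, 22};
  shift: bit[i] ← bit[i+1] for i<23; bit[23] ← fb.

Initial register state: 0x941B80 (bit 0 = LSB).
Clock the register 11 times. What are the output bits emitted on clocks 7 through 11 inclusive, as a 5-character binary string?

reg_0 = 0x941B80
clock 1: out=0, reg = 0x4A0DC0
clock 2: out=0, reg = 0xA506E0
clock 3: out=0, reg = 0x528370
clock 4: out=0, reg = 0xA941B8
clock 5: out=0, reg = 0x54A0DC
clock 6: out=0, reg = 0x2A506E
clock 7: out=0, reg = 0x152837
clock 8: out=1, reg = 0x0A941B
clock 9: out=1, reg = 0x854A0D
clock 10: out=1, reg = 0xC2A506
clock 11: out=0, reg = 0x615283

01110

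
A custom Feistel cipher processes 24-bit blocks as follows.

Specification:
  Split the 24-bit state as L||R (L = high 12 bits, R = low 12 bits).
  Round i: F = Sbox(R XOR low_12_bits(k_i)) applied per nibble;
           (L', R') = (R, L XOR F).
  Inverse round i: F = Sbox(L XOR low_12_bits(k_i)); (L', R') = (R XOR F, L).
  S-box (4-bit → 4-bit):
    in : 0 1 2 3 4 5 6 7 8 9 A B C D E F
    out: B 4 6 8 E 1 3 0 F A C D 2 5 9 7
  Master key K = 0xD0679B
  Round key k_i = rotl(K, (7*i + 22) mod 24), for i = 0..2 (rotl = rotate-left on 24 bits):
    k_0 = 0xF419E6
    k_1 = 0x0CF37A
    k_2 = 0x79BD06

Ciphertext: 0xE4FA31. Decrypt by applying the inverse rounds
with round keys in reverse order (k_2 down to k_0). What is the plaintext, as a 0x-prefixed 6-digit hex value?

0xAEEA8B

s_0 = ciphertext = 0xE4FA31
s_1 = InvRound(s_0, k_2) = 0x2DBE4F
s_2 = InvRound(s_1, k_1) = 0xA8B2DB
s_3 = InvRound(s_2, k_0) = 0xAEEA8B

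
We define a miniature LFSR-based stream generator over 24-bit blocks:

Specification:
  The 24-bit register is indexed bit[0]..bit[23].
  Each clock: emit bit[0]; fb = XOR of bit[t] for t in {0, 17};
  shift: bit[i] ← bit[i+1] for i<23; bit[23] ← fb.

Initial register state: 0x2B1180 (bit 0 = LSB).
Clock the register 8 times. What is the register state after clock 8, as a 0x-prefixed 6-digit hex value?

reg_0 = 0x2B1180
clock 1: out=0, reg = 0x9588C0
clock 2: out=0, reg = 0x4AC460
clock 3: out=0, reg = 0xA56230
clock 4: out=0, reg = 0x52B118
clock 5: out=0, reg = 0xA9588C
clock 6: out=0, reg = 0x54AC46
clock 7: out=0, reg = 0x2A5623
clock 8: out=1, reg = 0x152B11

0x152B11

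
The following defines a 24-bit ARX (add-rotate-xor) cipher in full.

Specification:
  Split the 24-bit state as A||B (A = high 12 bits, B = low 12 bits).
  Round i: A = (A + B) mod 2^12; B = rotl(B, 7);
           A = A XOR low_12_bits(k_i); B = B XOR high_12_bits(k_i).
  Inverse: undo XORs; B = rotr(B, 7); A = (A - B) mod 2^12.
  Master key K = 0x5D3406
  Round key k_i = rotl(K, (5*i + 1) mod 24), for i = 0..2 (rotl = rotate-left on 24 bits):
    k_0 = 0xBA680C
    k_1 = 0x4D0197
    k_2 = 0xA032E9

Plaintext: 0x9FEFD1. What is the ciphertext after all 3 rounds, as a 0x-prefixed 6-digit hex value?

s_0 = plaintext = 0x9FEFD1
s_1 = Round(s_0, k_0) = 0x1C3358
s_2 = Round(s_1, k_1) = 0x48C8CA
s_3 = Round(s_2, k_2) = 0xFBFF45

0xFBFF45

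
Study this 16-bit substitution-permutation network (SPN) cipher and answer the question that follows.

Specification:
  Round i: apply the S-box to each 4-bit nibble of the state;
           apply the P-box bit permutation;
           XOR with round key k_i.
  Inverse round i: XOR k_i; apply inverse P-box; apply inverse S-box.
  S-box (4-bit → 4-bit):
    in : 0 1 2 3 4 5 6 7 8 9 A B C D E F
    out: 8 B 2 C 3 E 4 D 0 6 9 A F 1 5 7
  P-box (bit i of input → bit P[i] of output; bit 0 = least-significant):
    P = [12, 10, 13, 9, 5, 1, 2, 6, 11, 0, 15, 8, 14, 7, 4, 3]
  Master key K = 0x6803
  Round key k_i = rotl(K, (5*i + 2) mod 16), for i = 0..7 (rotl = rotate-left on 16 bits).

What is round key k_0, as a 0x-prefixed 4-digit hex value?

K = 0x6803
k_0 = rotl(K, (5*0+2) mod 16) = rotl(K, 2) = 0xA00D

0xA00D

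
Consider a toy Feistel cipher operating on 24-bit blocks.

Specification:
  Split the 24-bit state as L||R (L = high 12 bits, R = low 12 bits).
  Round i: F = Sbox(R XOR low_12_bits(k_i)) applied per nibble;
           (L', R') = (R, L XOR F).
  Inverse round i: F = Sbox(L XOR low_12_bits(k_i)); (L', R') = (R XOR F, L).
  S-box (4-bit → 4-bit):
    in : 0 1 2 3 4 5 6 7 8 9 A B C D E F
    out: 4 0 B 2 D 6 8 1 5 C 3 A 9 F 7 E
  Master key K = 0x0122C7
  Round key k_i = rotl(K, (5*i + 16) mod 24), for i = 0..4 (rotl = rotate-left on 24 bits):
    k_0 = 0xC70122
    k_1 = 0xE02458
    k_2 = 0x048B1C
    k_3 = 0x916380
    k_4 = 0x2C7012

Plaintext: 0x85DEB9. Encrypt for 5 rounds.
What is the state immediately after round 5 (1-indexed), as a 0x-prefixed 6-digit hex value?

0xE086BE

s_0 = plaintext = 0x85DEB9
s_1 = Round(s_0, k_0) = 0xEB9697
s_2 = Round(s_1, k_1) = 0x697527
s_3 = Round(s_2, k_2) = 0x5271BD
s_4 = Round(s_3, k_3) = 0x1BDE08
s_5 = Round(s_4, k_4) = 0xE086BE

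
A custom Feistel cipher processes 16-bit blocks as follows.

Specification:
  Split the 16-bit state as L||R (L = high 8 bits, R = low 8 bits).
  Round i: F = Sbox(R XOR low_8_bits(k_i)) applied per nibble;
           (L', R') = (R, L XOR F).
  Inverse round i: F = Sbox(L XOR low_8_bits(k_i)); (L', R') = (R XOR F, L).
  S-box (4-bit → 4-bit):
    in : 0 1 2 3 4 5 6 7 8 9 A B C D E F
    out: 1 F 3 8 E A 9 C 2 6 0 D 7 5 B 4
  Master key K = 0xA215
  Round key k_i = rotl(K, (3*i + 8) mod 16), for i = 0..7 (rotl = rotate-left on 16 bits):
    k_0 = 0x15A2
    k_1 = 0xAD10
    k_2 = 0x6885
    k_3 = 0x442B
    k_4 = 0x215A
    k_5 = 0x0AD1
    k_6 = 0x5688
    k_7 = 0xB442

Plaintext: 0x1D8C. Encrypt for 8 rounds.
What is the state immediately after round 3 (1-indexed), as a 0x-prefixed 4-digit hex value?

0x0507

s_0 = plaintext = 0x1D8C
s_1 = Round(s_0, k_0) = 0x8C26
s_2 = Round(s_1, k_1) = 0x2605
s_3 = Round(s_2, k_2) = 0x0507
s_4 = Round(s_3, k_3) = 0x0732
s_5 = Round(s_4, k_4) = 0x3295
s_6 = Round(s_5, k_5) = 0x95DC
s_7 = Round(s_6, k_6) = 0xDC3B
s_8 = Round(s_7, k_7) = 0x3B1A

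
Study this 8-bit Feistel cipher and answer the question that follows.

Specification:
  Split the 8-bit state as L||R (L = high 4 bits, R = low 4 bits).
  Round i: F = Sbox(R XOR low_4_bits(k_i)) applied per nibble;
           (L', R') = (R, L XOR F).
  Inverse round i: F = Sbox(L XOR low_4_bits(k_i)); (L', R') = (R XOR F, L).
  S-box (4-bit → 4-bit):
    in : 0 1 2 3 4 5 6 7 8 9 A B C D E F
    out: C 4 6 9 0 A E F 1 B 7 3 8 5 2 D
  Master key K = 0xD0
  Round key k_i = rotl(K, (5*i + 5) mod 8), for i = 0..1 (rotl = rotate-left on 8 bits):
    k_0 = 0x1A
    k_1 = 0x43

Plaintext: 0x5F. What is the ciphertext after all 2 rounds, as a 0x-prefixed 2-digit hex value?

s_0 = plaintext = 0x5F
s_1 = Round(s_0, k_0) = 0xFF
s_2 = Round(s_1, k_1) = 0xF7

0xF7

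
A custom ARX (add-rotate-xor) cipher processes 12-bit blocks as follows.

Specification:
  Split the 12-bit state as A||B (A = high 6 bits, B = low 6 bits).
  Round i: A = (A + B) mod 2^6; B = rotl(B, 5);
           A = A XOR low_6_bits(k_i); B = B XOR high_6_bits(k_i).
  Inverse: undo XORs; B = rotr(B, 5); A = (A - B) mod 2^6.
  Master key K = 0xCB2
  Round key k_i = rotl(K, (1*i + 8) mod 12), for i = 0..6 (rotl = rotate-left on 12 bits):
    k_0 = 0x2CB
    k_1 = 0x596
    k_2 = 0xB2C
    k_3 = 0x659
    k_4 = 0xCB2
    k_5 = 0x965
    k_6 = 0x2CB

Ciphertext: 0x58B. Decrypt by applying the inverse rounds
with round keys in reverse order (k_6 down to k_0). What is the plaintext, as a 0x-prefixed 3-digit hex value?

0x3C0

s_0 = ciphertext = 0x58B
s_1 = InvRound(s_0, k_6) = 0x740
s_2 = InvRound(s_1, k_5) = 0xB4B
s_3 = InvRound(s_2, k_4) = 0xB33
s_4 = InvRound(s_3, k_3) = 0x815
s_5 = InvRound(s_4, k_2) = 0x673
s_6 = InvRound(s_5, k_1) = 0x10B
s_7 = InvRound(s_6, k_0) = 0x3C0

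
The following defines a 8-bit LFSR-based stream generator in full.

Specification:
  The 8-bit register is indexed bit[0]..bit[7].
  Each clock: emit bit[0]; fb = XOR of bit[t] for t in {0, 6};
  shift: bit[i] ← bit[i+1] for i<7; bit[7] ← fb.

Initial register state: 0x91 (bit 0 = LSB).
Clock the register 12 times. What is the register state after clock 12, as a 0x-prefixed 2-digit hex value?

reg_0 = 0x91
clock 1: out=1, reg = 0xC8
clock 2: out=0, reg = 0xE4
clock 3: out=0, reg = 0xF2
clock 4: out=0, reg = 0xF9
clock 5: out=1, reg = 0x7C
clock 6: out=0, reg = 0xBE
clock 7: out=0, reg = 0x5F
clock 8: out=1, reg = 0x2F
clock 9: out=1, reg = 0x97
clock 10: out=1, reg = 0xCB
clock 11: out=1, reg = 0x65
clock 12: out=1, reg = 0x32

0x32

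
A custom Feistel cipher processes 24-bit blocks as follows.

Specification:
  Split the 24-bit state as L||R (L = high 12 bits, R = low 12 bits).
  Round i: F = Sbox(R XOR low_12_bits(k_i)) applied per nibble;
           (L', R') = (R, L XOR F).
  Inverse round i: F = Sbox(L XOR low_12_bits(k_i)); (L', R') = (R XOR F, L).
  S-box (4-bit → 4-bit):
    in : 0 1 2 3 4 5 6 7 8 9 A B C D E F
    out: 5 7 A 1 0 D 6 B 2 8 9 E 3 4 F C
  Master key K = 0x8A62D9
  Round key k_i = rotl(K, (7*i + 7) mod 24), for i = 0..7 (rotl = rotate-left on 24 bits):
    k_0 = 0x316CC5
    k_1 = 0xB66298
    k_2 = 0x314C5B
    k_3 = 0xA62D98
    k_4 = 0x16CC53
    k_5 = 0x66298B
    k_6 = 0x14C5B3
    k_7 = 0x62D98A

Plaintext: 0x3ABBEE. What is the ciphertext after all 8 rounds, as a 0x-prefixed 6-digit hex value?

s_0 = plaintext = 0x3ABBEE
s_1 = Round(s_0, k_0) = 0xBEE805
s_2 = Round(s_1, k_1) = 0x80526A
s_3 = Round(s_2, k_2) = 0x26A712
s_4 = Round(s_3, k_3) = 0x712B43
s_5 = Round(s_4, k_4) = 0xB43C67
s_6 = Round(s_5, k_5) = 0xC676B0
s_7 = Round(s_6, k_6) = 0x6B0D36
s_8 = Round(s_7, k_7) = 0xD36653

0xD36653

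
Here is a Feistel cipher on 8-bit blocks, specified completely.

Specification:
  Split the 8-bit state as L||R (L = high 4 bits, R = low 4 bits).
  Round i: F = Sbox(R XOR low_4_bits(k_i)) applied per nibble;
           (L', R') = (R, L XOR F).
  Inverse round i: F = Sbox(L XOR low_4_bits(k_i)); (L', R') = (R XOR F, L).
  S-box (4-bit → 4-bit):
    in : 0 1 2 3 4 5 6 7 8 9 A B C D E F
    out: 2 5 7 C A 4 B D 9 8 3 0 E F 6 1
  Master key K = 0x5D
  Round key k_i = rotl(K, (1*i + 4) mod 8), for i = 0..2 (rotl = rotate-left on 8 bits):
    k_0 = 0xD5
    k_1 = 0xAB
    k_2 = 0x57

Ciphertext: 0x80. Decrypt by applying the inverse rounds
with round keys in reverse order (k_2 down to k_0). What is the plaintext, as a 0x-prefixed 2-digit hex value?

s_0 = ciphertext = 0x80
s_1 = InvRound(s_0, k_2) = 0x18
s_2 = InvRound(s_1, k_1) = 0xB1
s_3 = InvRound(s_2, k_0) = 0x7B

0x7B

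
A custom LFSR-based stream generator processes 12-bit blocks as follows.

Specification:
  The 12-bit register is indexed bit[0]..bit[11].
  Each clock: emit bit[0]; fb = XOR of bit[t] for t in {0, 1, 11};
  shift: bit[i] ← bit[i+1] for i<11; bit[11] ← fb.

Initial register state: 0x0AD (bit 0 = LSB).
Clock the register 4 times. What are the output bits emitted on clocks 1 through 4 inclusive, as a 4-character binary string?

reg_0 = 0x0AD
clock 1: out=1, reg = 0x856
clock 2: out=0, reg = 0x42B
clock 3: out=1, reg = 0x215
clock 4: out=1, reg = 0x90A

1011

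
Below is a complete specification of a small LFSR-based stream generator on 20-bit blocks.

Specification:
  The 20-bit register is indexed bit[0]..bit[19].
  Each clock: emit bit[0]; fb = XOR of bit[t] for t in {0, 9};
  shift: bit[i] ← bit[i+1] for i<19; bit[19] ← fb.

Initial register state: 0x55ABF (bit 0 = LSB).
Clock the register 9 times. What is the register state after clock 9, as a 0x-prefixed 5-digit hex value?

reg_0 = 0x55ABF
clock 1: out=1, reg = 0x2AD5F
clock 2: out=1, reg = 0x956AF
clock 3: out=1, reg = 0x4AB57
clock 4: out=1, reg = 0x255AB
clock 5: out=1, reg = 0x92AD5
clock 6: out=1, reg = 0x4956A
clock 7: out=0, reg = 0x24AB5
clock 8: out=1, reg = 0x1255A
clock 9: out=0, reg = 0x092AD

0x092AD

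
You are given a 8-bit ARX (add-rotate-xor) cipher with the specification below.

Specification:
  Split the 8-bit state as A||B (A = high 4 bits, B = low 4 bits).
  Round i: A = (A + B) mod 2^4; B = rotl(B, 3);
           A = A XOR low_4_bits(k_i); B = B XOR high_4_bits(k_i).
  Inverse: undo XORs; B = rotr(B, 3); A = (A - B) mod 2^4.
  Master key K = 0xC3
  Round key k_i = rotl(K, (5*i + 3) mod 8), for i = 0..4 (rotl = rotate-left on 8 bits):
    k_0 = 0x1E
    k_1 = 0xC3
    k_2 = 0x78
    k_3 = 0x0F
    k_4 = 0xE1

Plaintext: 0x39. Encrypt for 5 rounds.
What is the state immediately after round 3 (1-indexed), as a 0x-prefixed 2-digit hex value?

0x66

s_0 = plaintext = 0x39
s_1 = Round(s_0, k_0) = 0x2D
s_2 = Round(s_1, k_1) = 0xC2
s_3 = Round(s_2, k_2) = 0x66
s_4 = Round(s_3, k_3) = 0x33
s_5 = Round(s_4, k_4) = 0x77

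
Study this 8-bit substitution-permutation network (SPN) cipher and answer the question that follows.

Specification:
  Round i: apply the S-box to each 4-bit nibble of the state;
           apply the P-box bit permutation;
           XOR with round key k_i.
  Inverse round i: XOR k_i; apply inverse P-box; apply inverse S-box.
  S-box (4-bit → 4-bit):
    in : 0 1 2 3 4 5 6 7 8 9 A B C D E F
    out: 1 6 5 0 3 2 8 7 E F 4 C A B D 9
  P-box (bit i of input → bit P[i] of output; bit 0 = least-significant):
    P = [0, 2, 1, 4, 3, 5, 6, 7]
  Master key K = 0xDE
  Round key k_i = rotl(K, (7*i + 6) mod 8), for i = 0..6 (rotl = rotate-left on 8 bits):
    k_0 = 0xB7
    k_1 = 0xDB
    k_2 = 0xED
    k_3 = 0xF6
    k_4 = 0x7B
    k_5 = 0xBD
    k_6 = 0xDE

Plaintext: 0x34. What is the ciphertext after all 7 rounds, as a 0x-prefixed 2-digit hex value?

0xDC

s_0 = plaintext = 0x34
s_1 = Round(s_0, k_0) = 0xB2
s_2 = Round(s_1, k_1) = 0x18
s_3 = Round(s_2, k_2) = 0x9B
s_4 = Round(s_3, k_3) = 0x0C
s_5 = Round(s_4, k_4) = 0x67
s_6 = Round(s_5, k_5) = 0x3A
s_7 = Round(s_6, k_6) = 0xDC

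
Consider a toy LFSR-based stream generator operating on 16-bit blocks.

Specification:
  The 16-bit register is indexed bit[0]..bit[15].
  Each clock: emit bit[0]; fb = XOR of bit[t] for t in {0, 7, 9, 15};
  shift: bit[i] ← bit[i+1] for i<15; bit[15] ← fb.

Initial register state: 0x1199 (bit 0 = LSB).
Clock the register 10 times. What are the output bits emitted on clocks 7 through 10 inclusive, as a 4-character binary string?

0110

reg_0 = 0x1199
clock 1: out=1, reg = 0x08CC
clock 2: out=0, reg = 0x8466
clock 3: out=0, reg = 0xC233
clock 4: out=1, reg = 0xE119
clock 5: out=1, reg = 0x708C
clock 6: out=0, reg = 0xB846
clock 7: out=0, reg = 0xDC23
clock 8: out=1, reg = 0x6E11
clock 9: out=1, reg = 0x3708
clock 10: out=0, reg = 0x9B84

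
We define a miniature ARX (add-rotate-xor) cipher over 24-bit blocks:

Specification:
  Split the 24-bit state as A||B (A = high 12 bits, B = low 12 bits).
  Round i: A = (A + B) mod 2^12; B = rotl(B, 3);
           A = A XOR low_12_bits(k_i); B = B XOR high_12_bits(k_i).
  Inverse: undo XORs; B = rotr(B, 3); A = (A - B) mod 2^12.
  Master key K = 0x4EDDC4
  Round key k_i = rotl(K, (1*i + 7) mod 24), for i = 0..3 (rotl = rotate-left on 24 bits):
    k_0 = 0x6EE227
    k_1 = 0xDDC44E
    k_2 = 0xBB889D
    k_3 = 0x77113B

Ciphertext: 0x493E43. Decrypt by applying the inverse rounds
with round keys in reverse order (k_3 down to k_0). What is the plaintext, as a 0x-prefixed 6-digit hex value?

0x309F1D

s_0 = ciphertext = 0x493E43
s_1 = InvRound(s_0, k_3) = 0x082526
s_2 = InvRound(s_1, k_2) = 0xA4CDD3
s_3 = InvRound(s_2, k_1) = 0x001E01
s_4 = InvRound(s_3, k_0) = 0x309F1D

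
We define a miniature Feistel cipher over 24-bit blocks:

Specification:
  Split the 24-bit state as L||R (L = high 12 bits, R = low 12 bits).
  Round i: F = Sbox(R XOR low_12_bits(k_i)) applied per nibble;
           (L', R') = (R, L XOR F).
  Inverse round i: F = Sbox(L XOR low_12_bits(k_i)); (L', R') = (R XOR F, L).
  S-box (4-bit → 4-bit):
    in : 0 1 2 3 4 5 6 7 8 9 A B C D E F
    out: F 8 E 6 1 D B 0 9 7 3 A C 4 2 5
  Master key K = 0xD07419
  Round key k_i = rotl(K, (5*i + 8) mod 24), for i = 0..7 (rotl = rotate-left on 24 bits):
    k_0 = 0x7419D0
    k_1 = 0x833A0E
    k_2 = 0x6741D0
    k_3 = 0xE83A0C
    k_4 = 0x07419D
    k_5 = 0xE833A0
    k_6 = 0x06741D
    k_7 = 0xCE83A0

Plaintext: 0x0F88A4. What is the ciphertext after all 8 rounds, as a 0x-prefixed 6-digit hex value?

0x0BE28F

s_0 = plaintext = 0x0F88A4
s_1 = Round(s_0, k_0) = 0x8A48F9
s_2 = Round(s_1, k_1) = 0x8F96F4
s_3 = Round(s_2, k_2) = 0x6F4818
s_4 = Round(s_3, k_3) = 0x818875
s_5 = Round(s_4, k_4) = 0x875F31
s_6 = Round(s_5, k_5) = 0xF3140D
s_7 = Round(s_6, k_6) = 0x40D0BE
s_8 = Round(s_7, k_7) = 0x0BE28F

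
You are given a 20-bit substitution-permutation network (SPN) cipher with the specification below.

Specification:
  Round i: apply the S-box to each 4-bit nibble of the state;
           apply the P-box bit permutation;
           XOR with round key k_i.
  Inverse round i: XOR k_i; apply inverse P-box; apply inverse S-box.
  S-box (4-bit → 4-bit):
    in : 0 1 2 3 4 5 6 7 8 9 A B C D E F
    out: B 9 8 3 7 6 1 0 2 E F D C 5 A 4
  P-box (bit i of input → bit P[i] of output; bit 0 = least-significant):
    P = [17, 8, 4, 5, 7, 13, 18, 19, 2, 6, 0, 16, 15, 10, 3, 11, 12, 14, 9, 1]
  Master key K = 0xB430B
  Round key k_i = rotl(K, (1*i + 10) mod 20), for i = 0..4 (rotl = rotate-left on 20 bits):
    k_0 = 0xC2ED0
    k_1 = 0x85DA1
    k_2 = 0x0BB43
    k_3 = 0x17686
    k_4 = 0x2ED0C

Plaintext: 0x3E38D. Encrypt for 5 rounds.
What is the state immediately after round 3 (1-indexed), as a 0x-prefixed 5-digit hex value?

0xE2DB1

s_0 = plaintext = 0x3E38D
s_1 = Round(s_0, k_0) = 0xE5284
s_2 = Round(s_1, k_1) = 0xB38BB
s_3 = Round(s_2, k_2) = 0xE2DB1
s_4 = Round(s_3, k_3) = 0xF3E21
s_5 = Round(s_4, k_4) = 0x96B6C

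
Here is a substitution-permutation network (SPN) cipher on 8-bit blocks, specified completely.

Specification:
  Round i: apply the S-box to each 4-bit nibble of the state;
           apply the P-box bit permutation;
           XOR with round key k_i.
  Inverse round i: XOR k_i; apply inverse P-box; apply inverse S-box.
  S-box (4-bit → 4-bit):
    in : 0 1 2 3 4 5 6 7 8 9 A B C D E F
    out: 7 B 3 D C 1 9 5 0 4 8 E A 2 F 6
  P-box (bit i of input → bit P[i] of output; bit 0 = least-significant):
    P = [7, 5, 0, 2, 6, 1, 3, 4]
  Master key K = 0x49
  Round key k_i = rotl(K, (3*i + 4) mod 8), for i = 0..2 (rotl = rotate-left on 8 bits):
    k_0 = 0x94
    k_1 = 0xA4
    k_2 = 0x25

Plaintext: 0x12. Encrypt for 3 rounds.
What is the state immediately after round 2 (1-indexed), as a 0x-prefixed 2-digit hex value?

0x70

s_0 = plaintext = 0x12
s_1 = Round(s_0, k_0) = 0x66
s_2 = Round(s_1, k_1) = 0x70
s_3 = Round(s_2, k_2) = 0xCC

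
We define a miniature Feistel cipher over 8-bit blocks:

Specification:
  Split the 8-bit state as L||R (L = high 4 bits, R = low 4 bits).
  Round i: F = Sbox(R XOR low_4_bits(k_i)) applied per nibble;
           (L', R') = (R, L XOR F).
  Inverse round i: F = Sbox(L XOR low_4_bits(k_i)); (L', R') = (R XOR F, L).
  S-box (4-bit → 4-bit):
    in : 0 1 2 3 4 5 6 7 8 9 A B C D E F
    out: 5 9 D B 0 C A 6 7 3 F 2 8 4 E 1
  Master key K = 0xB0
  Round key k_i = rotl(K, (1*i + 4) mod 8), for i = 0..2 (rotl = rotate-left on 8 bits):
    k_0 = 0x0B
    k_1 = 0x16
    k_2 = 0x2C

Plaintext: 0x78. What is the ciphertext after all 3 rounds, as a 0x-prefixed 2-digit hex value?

0x7E

s_0 = plaintext = 0x78
s_1 = Round(s_0, k_0) = 0x8C
s_2 = Round(s_1, k_1) = 0xC7
s_3 = Round(s_2, k_2) = 0x7E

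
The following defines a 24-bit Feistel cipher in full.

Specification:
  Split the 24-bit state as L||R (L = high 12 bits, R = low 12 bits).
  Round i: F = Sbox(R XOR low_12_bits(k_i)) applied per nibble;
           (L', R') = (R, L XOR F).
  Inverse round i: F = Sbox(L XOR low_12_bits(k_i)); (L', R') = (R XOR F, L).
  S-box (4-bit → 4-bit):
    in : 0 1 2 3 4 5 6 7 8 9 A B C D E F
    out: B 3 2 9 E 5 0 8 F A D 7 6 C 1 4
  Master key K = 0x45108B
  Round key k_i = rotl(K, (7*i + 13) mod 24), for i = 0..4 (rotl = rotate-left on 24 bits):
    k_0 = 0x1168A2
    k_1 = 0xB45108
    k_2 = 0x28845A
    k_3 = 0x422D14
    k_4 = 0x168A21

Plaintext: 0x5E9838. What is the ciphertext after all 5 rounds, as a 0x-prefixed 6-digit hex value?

s_0 = plaintext = 0x5E9838
s_1 = Round(s_0, k_0) = 0x838E44
s_2 = Round(s_1, k_1) = 0xE44CDE
s_3 = Round(s_2, k_2) = 0xCDE1BA
s_4 = Round(s_3, k_3) = 0x1BAA0F
s_5 = Round(s_4, k_4) = 0xA0FA9B

0xA0FA9B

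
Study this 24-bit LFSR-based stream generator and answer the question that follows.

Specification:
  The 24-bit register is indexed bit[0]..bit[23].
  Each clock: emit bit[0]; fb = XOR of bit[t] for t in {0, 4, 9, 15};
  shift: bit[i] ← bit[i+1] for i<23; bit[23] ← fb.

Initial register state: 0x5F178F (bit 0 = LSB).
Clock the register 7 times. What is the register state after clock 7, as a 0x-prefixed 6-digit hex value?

reg_0 = 0x5F178F
clock 1: out=1, reg = 0x2F8BC7
clock 2: out=1, reg = 0x97C5E3
clock 3: out=1, reg = 0x4BE2F1
clock 4: out=1, reg = 0x25F178
clock 5: out=0, reg = 0x12F8BC
clock 6: out=0, reg = 0x097C5E
clock 7: out=0, reg = 0x84BE2F

0x84BE2F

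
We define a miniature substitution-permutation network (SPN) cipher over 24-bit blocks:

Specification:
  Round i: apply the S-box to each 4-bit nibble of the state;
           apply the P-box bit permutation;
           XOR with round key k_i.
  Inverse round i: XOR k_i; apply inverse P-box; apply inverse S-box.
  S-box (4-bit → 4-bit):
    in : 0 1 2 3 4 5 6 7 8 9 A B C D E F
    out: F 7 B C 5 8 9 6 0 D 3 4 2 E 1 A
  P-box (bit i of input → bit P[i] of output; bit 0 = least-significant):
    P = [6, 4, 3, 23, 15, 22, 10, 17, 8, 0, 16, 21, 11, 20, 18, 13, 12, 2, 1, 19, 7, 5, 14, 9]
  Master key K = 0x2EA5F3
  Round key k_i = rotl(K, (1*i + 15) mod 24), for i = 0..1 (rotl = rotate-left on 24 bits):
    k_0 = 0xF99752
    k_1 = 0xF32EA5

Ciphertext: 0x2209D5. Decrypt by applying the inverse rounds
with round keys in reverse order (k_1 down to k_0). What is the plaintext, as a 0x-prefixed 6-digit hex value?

s_0 = ciphertext = 0x2209D5
s_1 = InvRound(s_0, k_1) = 0xF8F472
s_2 = InvRound(s_1, k_0) = 0xD85488

0xD85488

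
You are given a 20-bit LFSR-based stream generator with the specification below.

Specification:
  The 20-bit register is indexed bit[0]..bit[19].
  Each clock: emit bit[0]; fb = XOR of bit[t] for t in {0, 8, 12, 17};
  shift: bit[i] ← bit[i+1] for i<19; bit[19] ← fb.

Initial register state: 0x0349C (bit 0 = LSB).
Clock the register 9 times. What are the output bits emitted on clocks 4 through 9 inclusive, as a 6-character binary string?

reg_0 = 0x0349C
clock 1: out=0, reg = 0x81A4E
clock 2: out=0, reg = 0xC0D27
clock 3: out=1, reg = 0x60693
clock 4: out=1, reg = 0x30349
clock 5: out=1, reg = 0x981A4
clock 6: out=0, reg = 0xCC0D2
clock 7: out=0, reg = 0x66069
clock 8: out=1, reg = 0x33034
clock 9: out=0, reg = 0x1981A

110010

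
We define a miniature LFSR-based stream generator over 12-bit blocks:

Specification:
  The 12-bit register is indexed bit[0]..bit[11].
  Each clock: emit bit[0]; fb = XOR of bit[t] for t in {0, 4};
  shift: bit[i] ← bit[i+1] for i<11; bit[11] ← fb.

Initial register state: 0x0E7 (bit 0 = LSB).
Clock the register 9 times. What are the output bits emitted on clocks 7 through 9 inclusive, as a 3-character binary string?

reg_0 = 0x0E7
clock 1: out=1, reg = 0x873
clock 2: out=1, reg = 0x439
clock 3: out=1, reg = 0x21C
clock 4: out=0, reg = 0x90E
clock 5: out=0, reg = 0x487
clock 6: out=1, reg = 0xA43
clock 7: out=1, reg = 0xD21
clock 8: out=1, reg = 0xE90
clock 9: out=0, reg = 0xF48

110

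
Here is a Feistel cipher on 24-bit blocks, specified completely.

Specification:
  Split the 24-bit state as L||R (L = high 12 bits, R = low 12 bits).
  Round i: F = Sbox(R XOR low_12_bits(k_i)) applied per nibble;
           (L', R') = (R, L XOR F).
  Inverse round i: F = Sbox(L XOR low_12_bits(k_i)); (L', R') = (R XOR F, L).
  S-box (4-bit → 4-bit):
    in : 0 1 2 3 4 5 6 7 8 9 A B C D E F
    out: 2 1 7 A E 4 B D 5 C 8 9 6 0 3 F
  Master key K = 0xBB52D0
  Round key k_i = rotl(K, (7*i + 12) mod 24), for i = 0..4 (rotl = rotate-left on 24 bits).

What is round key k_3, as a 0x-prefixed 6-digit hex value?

K = 0xBB52D0
k_0 = rotl(K, (7*0+12) mod 24) = rotl(K, 12) = 0x2D0BB5
k_1 = rotl(K, (7*1+12) mod 24) = rotl(K, 19) = 0x85DA96
k_2 = rotl(K, (7*2+12) mod 24) = rotl(K, 2) = 0xED4B42
k_3 = rotl(K, (7*3+12) mod 24) = rotl(K, 9) = 0xA5A176

0xA5A176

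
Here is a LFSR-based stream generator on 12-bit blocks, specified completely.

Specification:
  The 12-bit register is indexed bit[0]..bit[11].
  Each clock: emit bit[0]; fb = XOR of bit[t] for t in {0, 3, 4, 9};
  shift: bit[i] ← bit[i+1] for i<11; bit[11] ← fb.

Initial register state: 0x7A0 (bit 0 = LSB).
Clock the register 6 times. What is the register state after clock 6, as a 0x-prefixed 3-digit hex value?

reg_0 = 0x7A0
clock 1: out=0, reg = 0xBD0
clock 2: out=0, reg = 0x5E8
clock 3: out=0, reg = 0xAF4
clock 4: out=0, reg = 0x57A
clock 5: out=0, reg = 0x2BD
clock 6: out=1, reg = 0x15E

0x15E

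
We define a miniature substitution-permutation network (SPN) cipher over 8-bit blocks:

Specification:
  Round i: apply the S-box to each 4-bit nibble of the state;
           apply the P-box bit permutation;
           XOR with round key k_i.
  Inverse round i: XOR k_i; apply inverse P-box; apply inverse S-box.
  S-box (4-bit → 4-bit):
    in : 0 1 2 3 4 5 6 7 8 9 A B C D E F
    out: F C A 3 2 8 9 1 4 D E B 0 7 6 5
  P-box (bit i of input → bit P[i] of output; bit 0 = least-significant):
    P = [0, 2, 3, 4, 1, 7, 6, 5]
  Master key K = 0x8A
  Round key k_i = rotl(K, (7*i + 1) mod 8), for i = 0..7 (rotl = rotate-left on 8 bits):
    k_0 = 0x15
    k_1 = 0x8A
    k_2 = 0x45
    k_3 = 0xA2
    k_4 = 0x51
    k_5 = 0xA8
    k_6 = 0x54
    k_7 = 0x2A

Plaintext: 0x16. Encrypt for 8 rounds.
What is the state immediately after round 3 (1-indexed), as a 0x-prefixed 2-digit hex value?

s_0 = plaintext = 0x16
s_1 = Round(s_0, k_0) = 0x64
s_2 = Round(s_1, k_1) = 0xAC
s_3 = Round(s_2, k_2) = 0xA5
s_4 = Round(s_3, k_3) = 0x52
s_5 = Round(s_4, k_4) = 0x65
s_6 = Round(s_5, k_5) = 0x9A
s_7 = Round(s_6, k_6) = 0x2A
s_8 = Round(s_7, k_7) = 0x96

0xA5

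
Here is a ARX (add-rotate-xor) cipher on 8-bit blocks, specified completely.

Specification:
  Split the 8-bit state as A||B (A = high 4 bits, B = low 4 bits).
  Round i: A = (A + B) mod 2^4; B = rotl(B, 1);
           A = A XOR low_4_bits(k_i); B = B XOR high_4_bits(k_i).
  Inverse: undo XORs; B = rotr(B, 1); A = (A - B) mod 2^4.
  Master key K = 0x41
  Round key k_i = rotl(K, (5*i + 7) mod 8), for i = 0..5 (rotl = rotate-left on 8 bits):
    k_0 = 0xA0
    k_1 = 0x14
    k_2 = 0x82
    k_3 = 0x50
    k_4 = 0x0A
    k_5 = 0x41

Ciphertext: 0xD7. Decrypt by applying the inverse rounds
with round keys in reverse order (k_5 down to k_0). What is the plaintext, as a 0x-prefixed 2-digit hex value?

s_0 = ciphertext = 0xD7
s_1 = InvRound(s_0, k_5) = 0x39
s_2 = InvRound(s_1, k_4) = 0xDC
s_3 = InvRound(s_2, k_3) = 0x1C
s_4 = InvRound(s_3, k_2) = 0x12
s_5 = InvRound(s_4, k_1) = 0xC9
s_6 = InvRound(s_5, k_0) = 0x39

0x39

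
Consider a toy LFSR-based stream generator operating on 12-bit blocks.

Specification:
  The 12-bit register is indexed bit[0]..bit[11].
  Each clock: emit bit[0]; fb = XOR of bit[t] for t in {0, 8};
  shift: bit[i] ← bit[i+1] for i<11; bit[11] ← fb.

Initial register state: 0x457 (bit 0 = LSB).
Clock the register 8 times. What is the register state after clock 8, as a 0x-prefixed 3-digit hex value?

reg_0 = 0x457
clock 1: out=1, reg = 0xA2B
clock 2: out=1, reg = 0xD15
clock 3: out=1, reg = 0x68A
clock 4: out=0, reg = 0x345
clock 5: out=1, reg = 0x1A2
clock 6: out=0, reg = 0x8D1
clock 7: out=1, reg = 0xC68
clock 8: out=0, reg = 0x634

0x634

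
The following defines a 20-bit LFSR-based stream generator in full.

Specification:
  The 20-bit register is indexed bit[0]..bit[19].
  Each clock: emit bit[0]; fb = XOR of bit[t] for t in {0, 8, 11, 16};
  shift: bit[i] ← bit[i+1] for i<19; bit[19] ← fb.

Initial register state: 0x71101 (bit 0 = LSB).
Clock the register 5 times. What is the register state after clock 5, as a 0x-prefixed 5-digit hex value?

0x2B888

reg_0 = 0x71101
clock 1: out=1, reg = 0xB8880
clock 2: out=0, reg = 0x5C440
clock 3: out=0, reg = 0xAE220
clock 4: out=0, reg = 0x57110
clock 5: out=0, reg = 0x2B888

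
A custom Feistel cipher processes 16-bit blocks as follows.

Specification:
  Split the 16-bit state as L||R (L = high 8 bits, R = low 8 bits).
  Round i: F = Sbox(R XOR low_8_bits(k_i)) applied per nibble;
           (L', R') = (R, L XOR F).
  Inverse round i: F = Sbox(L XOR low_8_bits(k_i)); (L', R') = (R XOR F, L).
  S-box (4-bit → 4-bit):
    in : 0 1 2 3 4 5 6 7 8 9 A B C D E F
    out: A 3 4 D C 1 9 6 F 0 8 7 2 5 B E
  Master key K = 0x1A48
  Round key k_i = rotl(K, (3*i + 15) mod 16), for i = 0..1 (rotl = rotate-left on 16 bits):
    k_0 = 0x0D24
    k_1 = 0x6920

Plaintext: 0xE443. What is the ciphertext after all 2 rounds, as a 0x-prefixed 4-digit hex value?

s_0 = plaintext = 0xE443
s_1 = Round(s_0, k_0) = 0x4372
s_2 = Round(s_1, k_1) = 0x7257

0x7257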